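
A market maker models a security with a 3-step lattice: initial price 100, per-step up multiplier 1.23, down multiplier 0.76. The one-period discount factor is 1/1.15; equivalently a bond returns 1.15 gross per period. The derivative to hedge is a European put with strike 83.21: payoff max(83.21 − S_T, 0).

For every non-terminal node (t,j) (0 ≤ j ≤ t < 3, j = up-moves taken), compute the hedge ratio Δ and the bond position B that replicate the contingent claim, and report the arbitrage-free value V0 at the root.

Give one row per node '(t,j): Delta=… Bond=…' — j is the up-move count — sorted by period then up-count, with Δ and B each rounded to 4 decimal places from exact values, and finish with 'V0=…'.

Since d<R<u, set p* = (R−d)/(u−d) = 0.8298; price each node as the discounted p*-expectation of its children.
Payoff layer (t=3): V(3,0)=39.3124, V(3,1)=12.1652, V(3,2)=0.0000, V(3,3)=0.0000
  t=2,j=0: stock 57.7600 → up 71.0448 (V=12.1652), down 43.8976 (V=39.3124). Price 14.5965; hedge Δ=-1.0000, bond B=72.3565.
  t=2,j=1: stock 93.4800 → up 114.9804 (V=0.0000), down 71.0448 (V=12.1652). Price 1.8006; hedge Δ=-0.2769, bond B=27.6840.
  t=2,j=2: stock 151.2900 → up 186.0867 (V=0.0000), down 114.9804 (V=0.0000). Price 0.0000; hedge Δ=0.0000, bond B=0.0000.
  t=1,j=0: stock 76.0000 → up 93.4800 (V=1.8006), down 57.7600 (V=14.5965). Price 3.4597; hedge Δ=-0.3582, bond B=30.6851.
  t=1,j=1: stock 123.0000 → up 151.2900 (V=0.0000), down 93.4800 (V=1.8006). Price 0.2665; hedge Δ=-0.0311, bond B=4.0975.
  t=0,j=0: stock 100.0000 → up 123.0000 (V=0.2665), down 76.0000 (V=3.4597). Price 0.7044; hedge Δ=-0.0679, bond B=7.4983.
The time-0 hedge costs 0.7044, which is the no-arbitrage price.

(0,0): Delta=-0.0679 Bond=7.4983
(1,0): Delta=-0.3582 Bond=30.6851
(1,1): Delta=-0.0311 Bond=4.0975
(2,0): Delta=-1.0000 Bond=72.3565
(2,1): Delta=-0.2769 Bond=27.6840
(2,2): Delta=0.0000 Bond=0.0000
V0=0.7044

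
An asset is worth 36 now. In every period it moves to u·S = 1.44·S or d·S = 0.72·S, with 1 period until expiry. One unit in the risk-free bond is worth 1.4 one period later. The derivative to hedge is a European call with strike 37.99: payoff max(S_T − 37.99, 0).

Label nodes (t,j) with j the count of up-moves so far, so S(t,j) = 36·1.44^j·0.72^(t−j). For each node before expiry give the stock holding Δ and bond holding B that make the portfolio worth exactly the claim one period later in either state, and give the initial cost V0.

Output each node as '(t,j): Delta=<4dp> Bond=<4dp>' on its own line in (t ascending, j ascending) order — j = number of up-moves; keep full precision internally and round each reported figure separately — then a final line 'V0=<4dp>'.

Risk-neutral probability p* = (R−d)/(u−d) = (1.4−0.72)/(1.44−0.72) = 0.9444.
Payoff layer (t=1): V(1,0)=0.0000, V(1,1)=13.8500
  t=0,j=0: stock 36.0000 → up 51.8400 (V=13.8500), down 25.9200 (V=0.0000). Price 9.3433; hedge Δ=0.5343, bond B=-9.8929.
Self-financing check: at every node Δ·S+B equals the discounted successor values.

(0,0): Delta=0.5343 Bond=-9.8929
V0=9.3433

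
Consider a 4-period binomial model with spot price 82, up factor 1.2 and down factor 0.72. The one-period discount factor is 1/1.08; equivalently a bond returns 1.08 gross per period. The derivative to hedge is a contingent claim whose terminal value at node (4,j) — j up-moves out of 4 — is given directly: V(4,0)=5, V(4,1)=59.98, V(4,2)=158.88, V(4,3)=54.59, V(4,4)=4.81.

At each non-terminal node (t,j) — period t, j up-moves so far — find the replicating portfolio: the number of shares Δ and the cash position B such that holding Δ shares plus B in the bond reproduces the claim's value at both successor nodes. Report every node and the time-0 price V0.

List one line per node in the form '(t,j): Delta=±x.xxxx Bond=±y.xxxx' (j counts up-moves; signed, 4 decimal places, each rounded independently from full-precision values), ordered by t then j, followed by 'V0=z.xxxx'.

Under the risk-neutral measure, an up-move has probability p* = (R−d)/(u−d) = 0.7500 and values discount at R = 1.08.
Terminal values V(4,·): V(4,0)=5.0000, V(4,1)=59.9800, V(4,2)=158.8800, V(4,3)=54.5900, V(4,4)=4.8100
  t=3,j=0: stock 30.6063 → up 36.7276 (V=59.9800), down 22.0366 (V=5.0000). Price 42.8102; hedge Δ=3.7424, bond B=-71.7315.
  t=3,j=1: stock 51.0106 → up 61.2127 (V=158.8800), down 36.7276 (V=59.9800). Price 124.2176; hedge Δ=4.0392, bond B=-81.8241.
  t=3,j=2: stock 85.0176 → up 102.0211 (V=54.5900), down 61.2127 (V=158.8800). Price 74.6875; hedge Δ=-2.5556, bond B=291.9583.
  t=3,j=3: stock 141.6960 → up 170.0352 (V=4.8100), down 102.0211 (V=54.5900). Price 15.9769; hedge Δ=-0.7319, bond B=119.6852.
  t=2,j=0: stock 42.5088 → up 51.0106 (V=124.2176), down 30.6063 (V=42.8102). Price 96.1720; hedge Δ=3.9897, bond B=-73.4268.
  t=2,j=1: stock 70.8480 → up 85.0176 (V=74.6875), down 51.0106 (V=124.2176). Price 80.6204; hedge Δ=-1.4565, bond B=183.8081.
  t=2,j=2: stock 118.0800 → up 141.6960 (V=15.9769), down 85.0176 (V=74.6875). Price 28.3838; hedge Δ=-1.0359, bond B=150.6977.
  t=1,j=0: stock 59.0400 → up 70.8480 (V=80.6204), down 42.5088 (V=96.1720). Price 78.2484; hedge Δ=-0.5488, bond B=110.6476.
  t=1,j=1: stock 98.4000 → up 118.0800 (V=28.3838), down 70.8480 (V=80.6204). Price 38.3731; hedge Δ=-1.1060, bond B=147.1993.
  t=0,j=0: stock 82.0000 → up 98.4000 (V=38.3731), down 59.0400 (V=78.2484). Price 44.7610; hedge Δ=-1.0131, bond B=127.8346.
Check: Δ(0,0)·S0 + B(0,0) = 44.7610 = V0.

(0,0): Delta=-1.0131 Bond=127.8346
(1,0): Delta=-0.5488 Bond=110.6476
(1,1): Delta=-1.1060 Bond=147.1993
(2,0): Delta=3.9897 Bond=-73.4268
(2,1): Delta=-1.4565 Bond=183.8081
(2,2): Delta=-1.0359 Bond=150.6977
(3,0): Delta=3.7424 Bond=-71.7315
(3,1): Delta=4.0392 Bond=-81.8241
(3,2): Delta=-2.5556 Bond=291.9583
(3,3): Delta=-0.7319 Bond=119.6852
V0=44.7610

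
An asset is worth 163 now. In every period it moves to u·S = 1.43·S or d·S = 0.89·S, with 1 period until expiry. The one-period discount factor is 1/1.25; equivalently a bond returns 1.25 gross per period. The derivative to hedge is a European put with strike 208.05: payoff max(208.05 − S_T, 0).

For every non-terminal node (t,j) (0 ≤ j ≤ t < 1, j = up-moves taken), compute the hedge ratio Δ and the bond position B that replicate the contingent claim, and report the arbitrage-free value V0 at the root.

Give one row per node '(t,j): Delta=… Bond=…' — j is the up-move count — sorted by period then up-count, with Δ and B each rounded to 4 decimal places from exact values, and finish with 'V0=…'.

(0,0): Delta=-0.7155 Bond=133.4243
V0=16.7947

The replicating-portfolio and risk-neutral prices coincide; use p* = (1.25−0.89)/(1.43−0.89) = 0.6667 for the latter.
At expiry t=1: V(1,0)=62.9800, V(1,1)=0.0000
  t=0,j=0: stock 163.0000 → up 233.0900 (V=0.0000), down 145.0700 (V=62.9800). Price 16.7947; hedge Δ=-0.7155, bond B=133.4243.
Each (Δ,B) replicates both successor values, so the strategy is self-financing and V0 is arbitrage-free.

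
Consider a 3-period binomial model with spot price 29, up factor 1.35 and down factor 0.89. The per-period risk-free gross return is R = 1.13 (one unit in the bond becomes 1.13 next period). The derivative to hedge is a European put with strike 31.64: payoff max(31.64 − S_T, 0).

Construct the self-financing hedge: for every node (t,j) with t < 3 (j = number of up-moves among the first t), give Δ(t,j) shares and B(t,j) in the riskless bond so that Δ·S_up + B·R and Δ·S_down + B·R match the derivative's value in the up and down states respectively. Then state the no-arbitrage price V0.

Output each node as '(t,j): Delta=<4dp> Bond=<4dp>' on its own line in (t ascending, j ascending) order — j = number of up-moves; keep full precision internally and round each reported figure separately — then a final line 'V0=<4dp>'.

Under the risk-neutral measure, an up-move has probability p* = (R−d)/(u−d) = 0.5217 and values discount at R = 1.13.
Payoff layer (t=3): V(3,0)=11.1959, V(3,1)=0.6293, V(3,2)=0.0000, V(3,3)=0.0000
  t=2,j=0: stock 22.9709 → up 31.0107 (V=0.6293), down 20.4441 (V=11.1959). Price 5.0291; hedge Δ=-1.0000, bond B=28.0000.
  t=2,j=1: stock 34.8435 → up 47.0387 (V=0.0000), down 31.0107 (V=0.6293). Price 0.2663; hedge Δ=-0.0393, bond B=1.6343.
  t=2,j=2: stock 52.8525 → up 71.3509 (V=0.0000), down 47.0387 (V=0.0000). Price 0.0000; hedge Δ=0.0000, bond B=0.0000.
  t=1,j=0: stock 25.8100 → up 34.8435 (V=0.2663), down 22.9709 (V=5.0291). Price 2.2515; hedge Δ=-0.4012, bond B=12.6053.
  t=1,j=1: stock 39.1500 → up 52.8525 (V=0.0000), down 34.8435 (V=0.2663). Price 0.1127; hedge Δ=-0.0148, bond B=0.6917.
  t=0,j=0: stock 29.0000 → up 39.1500 (V=0.1127), down 25.8100 (V=2.2515). Price 1.0050; hedge Δ=-0.1603, bond B=5.6544.
Self-financing check: at every node Δ·S+B equals the discounted successor values.

(0,0): Delta=-0.1603 Bond=5.6544
(1,0): Delta=-0.4012 Bond=12.6053
(1,1): Delta=-0.0148 Bond=0.6917
(2,0): Delta=-1.0000 Bond=28.0000
(2,1): Delta=-0.0393 Bond=1.6343
(2,2): Delta=0.0000 Bond=0.0000
V0=1.0050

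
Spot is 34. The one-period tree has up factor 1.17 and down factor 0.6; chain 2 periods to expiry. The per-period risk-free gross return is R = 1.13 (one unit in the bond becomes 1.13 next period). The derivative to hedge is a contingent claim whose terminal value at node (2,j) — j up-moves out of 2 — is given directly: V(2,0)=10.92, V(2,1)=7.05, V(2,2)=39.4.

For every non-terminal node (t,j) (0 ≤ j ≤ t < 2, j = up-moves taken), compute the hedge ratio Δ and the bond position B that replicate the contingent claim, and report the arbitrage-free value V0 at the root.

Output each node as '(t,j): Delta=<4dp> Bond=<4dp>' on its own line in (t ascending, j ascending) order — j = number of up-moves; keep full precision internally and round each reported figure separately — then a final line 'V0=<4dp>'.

(0,0): Delta=1.3611 Bond=-18.8390
(1,0): Delta=-0.3328 Bond=13.2687
(1,1): Delta=1.4267 Bond=-23.8961
V0=27.4399

Risk-neutral probability p* = (R−d)/(u−d) = (1.13−0.6)/(1.17−0.6) = 0.9298.
Payoff layer (t=2): V(2,0)=10.9200, V(2,1)=7.0500, V(2,2)=39.4000
(1,0): S=20.4000. Δ = (V_up−V_dn)/(S_up−S_dn) = (7.0500−10.9200)/(23.8680−12.2400) = -0.3328. V = [p*·7.0500 + (1−p*)·10.9200]/1.13 = 6.4793. B = V − Δ·S = 13.2687.
(1,1): S=39.7800. Δ = (V_up−V_dn)/(S_up−S_dn) = (39.4000−7.0500)/(46.5426−23.8680) = 1.4267. V = [p*·39.4000 + (1−p*)·7.0500]/1.13 = 32.8583. B = V − Δ·S = -23.8961.
(0,0): S=34.0000. Δ = (V_up−V_dn)/(S_up−S_dn) = (32.8583−6.4793)/(39.7800−20.4000) = 1.3611. V = [p*·32.8583 + (1−p*)·6.4793]/1.13 = 27.4399. B = V − Δ·S = -18.8390.
Self-financing check: at every node Δ·S+B equals the discounted successor values.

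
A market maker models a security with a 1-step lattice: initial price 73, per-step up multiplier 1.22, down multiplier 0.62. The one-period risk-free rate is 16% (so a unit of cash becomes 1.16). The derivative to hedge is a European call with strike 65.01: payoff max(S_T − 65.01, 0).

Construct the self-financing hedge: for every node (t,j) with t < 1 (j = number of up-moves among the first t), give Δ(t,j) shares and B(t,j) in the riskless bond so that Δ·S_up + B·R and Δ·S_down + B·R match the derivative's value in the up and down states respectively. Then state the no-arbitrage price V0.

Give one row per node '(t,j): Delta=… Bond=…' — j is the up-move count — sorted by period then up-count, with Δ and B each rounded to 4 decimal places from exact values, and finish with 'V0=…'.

No-arbitrage ⇒ martingale measure with p* = (R−d)/(u−d) = 0.9000.
Payoff layer (t=1): V(1,0)=0.0000, V(1,1)=24.0500
Node (0,0) S=73.0000: V=(p*·24.0500+(1−p*)·0.0000)/1.16=18.6595; Δ=(24.0500−0.0000)/(89.0600−45.2600)=0.5491; B=V−Δ·S=-21.4239
Check: Δ(0,0)·S0 + B(0,0) = 18.6595 = V0.

(0,0): Delta=0.5491 Bond=-21.4239
V0=18.6595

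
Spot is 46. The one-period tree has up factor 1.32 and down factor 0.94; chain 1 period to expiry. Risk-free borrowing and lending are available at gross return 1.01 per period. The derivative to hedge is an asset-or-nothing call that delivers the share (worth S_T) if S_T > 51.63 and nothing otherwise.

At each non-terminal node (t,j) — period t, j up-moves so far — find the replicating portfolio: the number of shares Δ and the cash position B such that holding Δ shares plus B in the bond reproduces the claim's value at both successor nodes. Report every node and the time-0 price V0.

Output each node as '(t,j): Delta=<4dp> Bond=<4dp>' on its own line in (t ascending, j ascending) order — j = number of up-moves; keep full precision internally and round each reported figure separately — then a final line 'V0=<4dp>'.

No-arbitrage ⇒ martingale measure with p* = (R−d)/(u−d) = 0.1842.
At expiry t=1: V(1,0)=0.0000, V(1,1)=60.7200
Node (0,0) S=46.0000: V=(p*·60.7200+(1−p*)·0.0000)/1.01=11.0745; Δ=(60.7200−0.0000)/(60.7200−43.2400)=3.4737; B=V−Δ·S=-148.7150
Each (Δ,B) replicates both successor values, so the strategy is self-financing and V0 is arbitrage-free.

(0,0): Delta=3.4737 Bond=-148.7150
V0=11.0745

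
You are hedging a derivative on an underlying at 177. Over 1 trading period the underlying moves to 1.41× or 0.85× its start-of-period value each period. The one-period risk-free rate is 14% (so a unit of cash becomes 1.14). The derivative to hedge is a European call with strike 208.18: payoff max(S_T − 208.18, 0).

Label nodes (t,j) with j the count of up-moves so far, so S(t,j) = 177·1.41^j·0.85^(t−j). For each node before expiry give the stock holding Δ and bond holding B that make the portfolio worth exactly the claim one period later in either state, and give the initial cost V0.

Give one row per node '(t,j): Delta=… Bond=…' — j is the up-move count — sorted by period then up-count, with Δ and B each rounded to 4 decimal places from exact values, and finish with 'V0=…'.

Under the risk-neutral measure, an up-move has probability p* = (R−d)/(u−d) = 0.5179 and values discount at R = 1.14.
Payoff layer (t=1): V(1,0)=0.0000, V(1,1)=41.3900
  t=0,j=0: stock 177.0000 → up 249.5700 (V=41.3900), down 150.4500 (V=0.0000). Price 18.8018; hedge Δ=0.4176, bond B=-55.1089.
Check: Δ(0,0)·S0 + B(0,0) = 18.8018 = V0.

(0,0): Delta=0.4176 Bond=-55.1089
V0=18.8018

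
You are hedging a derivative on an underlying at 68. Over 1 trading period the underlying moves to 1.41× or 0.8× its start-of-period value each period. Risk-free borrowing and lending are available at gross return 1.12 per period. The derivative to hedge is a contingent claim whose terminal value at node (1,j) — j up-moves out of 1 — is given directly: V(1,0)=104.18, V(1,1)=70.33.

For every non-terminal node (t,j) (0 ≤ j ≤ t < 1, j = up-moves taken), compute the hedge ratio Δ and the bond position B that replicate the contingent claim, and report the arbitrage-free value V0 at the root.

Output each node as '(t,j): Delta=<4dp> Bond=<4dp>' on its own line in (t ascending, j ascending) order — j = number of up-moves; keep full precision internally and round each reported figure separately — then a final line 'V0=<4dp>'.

Risk-neutral probability p* = (R−d)/(u−d) = (1.12−0.8)/(1.41−0.8) = 0.5246.
Terminal payoffs: V(1,0)=104.1800, V(1,1)=70.3300
  t=0,j=0: stock 68.0000 → up 95.8800 (V=70.3300), down 54.4000 (V=104.1800). Price 77.1631; hedge Δ=-0.8161, bond B=132.6549.
Each (Δ,B) replicates both successor values, so the strategy is self-financing and V0 is arbitrage-free.

(0,0): Delta=-0.8161 Bond=132.6549
V0=77.1631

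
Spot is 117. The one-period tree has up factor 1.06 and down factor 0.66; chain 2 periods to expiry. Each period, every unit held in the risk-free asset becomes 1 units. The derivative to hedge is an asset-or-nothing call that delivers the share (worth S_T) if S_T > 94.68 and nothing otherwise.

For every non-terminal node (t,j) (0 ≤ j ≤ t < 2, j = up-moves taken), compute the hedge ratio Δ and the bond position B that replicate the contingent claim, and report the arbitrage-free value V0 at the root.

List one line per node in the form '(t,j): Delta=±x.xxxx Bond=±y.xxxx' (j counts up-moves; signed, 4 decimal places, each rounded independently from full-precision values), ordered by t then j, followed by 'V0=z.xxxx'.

No-arbitrage ⇒ martingale measure with p* = (R−d)/(u−d) = 0.8500.
At expiry t=2: V(2,0)=0.0000, V(2,1)=0.0000, V(2,2)=131.4612
Node (1,0) S=77.2200: V=(p*·0.0000+(1−p*)·0.0000)/1=0.0000; Δ=(0.0000−0.0000)/(81.8532−50.9652)=0.0000; B=V−Δ·S=0.0000
Node (1,1) S=124.0200: V=(p*·131.4612+(1−p*)·0.0000)/1=111.7420; Δ=(131.4612−0.0000)/(131.4612−81.8532)=2.6500; B=V−Δ·S=-216.9110
Node (0,0) S=117.0000: V=(p*·111.7420+(1−p*)·0.0000)/1=94.9807; Δ=(111.7420−0.0000)/(124.0200−77.2200)=2.3876; B=V−Δ·S=-184.3743
Each (Δ,B) replicates both successor values, so the strategy is self-financing and V0 is arbitrage-free.

(0,0): Delta=2.3876 Bond=-184.3743
(1,0): Delta=0.0000 Bond=0.0000
(1,1): Delta=2.6500 Bond=-216.9110
V0=94.9807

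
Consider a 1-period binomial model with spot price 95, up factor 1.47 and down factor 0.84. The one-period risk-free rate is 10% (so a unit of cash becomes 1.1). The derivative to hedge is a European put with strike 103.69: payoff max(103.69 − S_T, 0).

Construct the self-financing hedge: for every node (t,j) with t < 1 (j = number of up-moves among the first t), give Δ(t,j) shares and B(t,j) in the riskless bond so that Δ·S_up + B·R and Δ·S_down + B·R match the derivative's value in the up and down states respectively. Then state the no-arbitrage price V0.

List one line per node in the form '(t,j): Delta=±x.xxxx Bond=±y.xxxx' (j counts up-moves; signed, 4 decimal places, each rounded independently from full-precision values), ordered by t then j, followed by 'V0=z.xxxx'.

Risk-neutral probability p* = (R−d)/(u−d) = (1.1−0.84)/(1.47−0.84) = 0.4127.
Terminal payoffs: V(1,0)=23.8900, V(1,1)=0.0000
  t=0,j=0: stock 95.0000 → up 139.6500 (V=0.0000), down 79.8000 (V=23.8900). Price 12.7551; hedge Δ=-0.3992, bond B=50.6758.
The time-0 hedge costs 12.7551, which is the no-arbitrage price.

(0,0): Delta=-0.3992 Bond=50.6758
V0=12.7551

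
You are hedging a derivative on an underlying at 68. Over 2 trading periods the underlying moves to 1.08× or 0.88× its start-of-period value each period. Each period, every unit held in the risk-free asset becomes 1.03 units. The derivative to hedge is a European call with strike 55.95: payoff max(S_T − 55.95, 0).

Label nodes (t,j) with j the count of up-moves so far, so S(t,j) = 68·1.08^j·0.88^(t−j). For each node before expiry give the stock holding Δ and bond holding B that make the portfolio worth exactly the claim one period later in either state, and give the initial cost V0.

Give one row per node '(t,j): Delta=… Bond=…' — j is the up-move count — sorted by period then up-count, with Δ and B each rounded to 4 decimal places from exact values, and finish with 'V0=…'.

No-arbitrage ⇒ martingale measure with p* = (R−d)/(u−d) = 0.7500.
At expiry t=2: V(2,0)=0.0000, V(2,1)=8.6772, V(2,2)=23.3652
Node (1,0) S=59.8400: V=(p*·8.6772+(1−p*)·0.0000)/1.03=6.3183; Δ=(8.6772−0.0000)/(64.6272−52.6592)=0.7250; B=V−Δ·S=-37.0677
Node (1,1) S=73.4400: V=(p*·23.3652+(1−p*)·8.6772)/1.03=19.1196; Δ=(23.3652−8.6772)/(79.3152−64.6272)=1.0000; B=V−Δ·S=-54.3204
Node (0,0) S=68.0000: V=(p*·19.1196+(1−p*)·6.3183)/1.03=15.4556; Δ=(19.1196−6.3183)/(73.4400−59.8400)=0.9413; B=V−Δ·S=-48.5507
Check: Δ(0,0)·S0 + B(0,0) = 15.4556 = V0.

(0,0): Delta=0.9413 Bond=-48.5507
(1,0): Delta=0.7250 Bond=-37.0677
(1,1): Delta=1.0000 Bond=-54.3204
V0=15.4556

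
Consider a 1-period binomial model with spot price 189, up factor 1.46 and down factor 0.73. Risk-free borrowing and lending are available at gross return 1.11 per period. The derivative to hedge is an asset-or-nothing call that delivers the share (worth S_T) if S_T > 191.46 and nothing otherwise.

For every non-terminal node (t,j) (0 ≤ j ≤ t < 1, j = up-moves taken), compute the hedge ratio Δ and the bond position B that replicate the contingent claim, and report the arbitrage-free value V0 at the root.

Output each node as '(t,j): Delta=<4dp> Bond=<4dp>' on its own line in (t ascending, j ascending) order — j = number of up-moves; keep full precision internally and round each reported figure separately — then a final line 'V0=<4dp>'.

(0,0): Delta=2.0000 Bond=-248.5946
V0=129.4054

No-arbitrage ⇒ martingale measure with p* = (R−d)/(u−d) = 0.5205.
Terminal payoffs: V(1,0)=0.0000, V(1,1)=275.9400
(0,0): S=189.0000. Δ = (V_up−V_dn)/(S_up−S_dn) = (275.9400−0.0000)/(275.9400−137.9700) = 2.0000. V = [p*·275.9400 + (1−p*)·0.0000]/1.11 = 129.4054. B = V − Δ·S = -248.5946.
Each (Δ,B) replicates both successor values, so the strategy is self-financing and V0 is arbitrage-free.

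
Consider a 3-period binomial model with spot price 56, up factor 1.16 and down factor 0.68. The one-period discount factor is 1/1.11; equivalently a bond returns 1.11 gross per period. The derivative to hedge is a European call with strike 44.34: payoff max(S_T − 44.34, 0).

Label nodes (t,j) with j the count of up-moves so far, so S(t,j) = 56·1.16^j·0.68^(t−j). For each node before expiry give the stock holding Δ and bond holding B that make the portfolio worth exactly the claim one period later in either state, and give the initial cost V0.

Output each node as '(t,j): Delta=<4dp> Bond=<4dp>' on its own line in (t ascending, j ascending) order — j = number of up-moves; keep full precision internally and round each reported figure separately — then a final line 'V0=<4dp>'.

(0,0): Delta=0.9153 Bond=-27.3525
(1,0): Delta=0.3047 Bond=-7.1077
(1,1): Delta=0.9570 Bond=-33.0651
(2,0): Delta=0.0000 Bond=0.0000
(2,1): Delta=0.3254 Bond=-8.8069
(2,2): Delta=1.0000 Bond=-39.9459
V0=23.9060

Under the risk-neutral measure, an up-move has probability p* = (R−d)/(u−d) = 0.8958 and values discount at R = 1.11.
Terminal values V(3,·): V(3,0)=0.0000, V(3,1)=0.0000, V(3,2)=6.9004, V(3,3)=43.0702
Node (2,0) S=25.8944: V=(p*·0.0000+(1−p*)·0.0000)/1.11=0.0000; Δ=(0.0000−0.0000)/(30.0375−17.6082)=0.0000; B=V−Δ·S=0.0000
Node (2,1) S=44.1728: V=(p*·6.9004+(1−p*)·0.0000)/1.11=5.5691; Δ=(6.9004−0.0000)/(51.2404−30.0375)=0.3254; B=V−Δ·S=-8.8069
Node (2,2) S=75.3536: V=(p*·43.0702+(1−p*)·6.9004)/1.11=35.4077; Δ=(43.0702−6.9004)/(87.4102−51.2404)=1.0000; B=V−Δ·S=-39.9459
Node (1,0) S=38.0800: V=(p*·5.5691+(1−p*)·0.0000)/1.11=4.4945; Δ=(5.5691−0.0000)/(44.1728−25.8944)=0.3047; B=V−Δ·S=-7.1077
Node (1,1) S=64.9600: V=(p*·35.4077+(1−p*)·5.5691)/1.11=29.0986; Δ=(35.4077−5.5691)/(75.3536−44.1728)=0.9570; B=V−Δ·S=-33.0651
Node (0,0) S=56.0000: V=(p*·29.0986+(1−p*)·4.4945)/1.11=23.9060; Δ=(29.0986−4.4945)/(64.9600−38.0800)=0.9153; B=V−Δ·S=-27.3525
Root portfolio cost Δ·56+B reproduces V0=23.9060.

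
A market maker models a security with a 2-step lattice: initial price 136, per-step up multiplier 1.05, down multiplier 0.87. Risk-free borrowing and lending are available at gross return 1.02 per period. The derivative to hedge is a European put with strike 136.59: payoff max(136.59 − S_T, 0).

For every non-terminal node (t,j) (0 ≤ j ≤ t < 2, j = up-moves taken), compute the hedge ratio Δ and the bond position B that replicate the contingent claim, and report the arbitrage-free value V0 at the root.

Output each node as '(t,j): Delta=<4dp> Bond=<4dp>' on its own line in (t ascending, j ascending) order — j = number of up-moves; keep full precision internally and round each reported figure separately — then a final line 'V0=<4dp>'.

(0,0): Delta=-0.5545 Bond=79.6032
(1,0): Delta=-1.0000 Bond=133.9118
(1,1): Delta=-0.4806 Bond=70.6520
V0=4.1969

The replicating-portfolio and risk-neutral prices coincide; use p* = (1.02−0.87)/(1.05−0.87) = 0.8333 for the latter.
Payoff layer (t=2): V(2,0)=33.6516, V(2,1)=12.3540, V(2,2)=0.0000
  t=1,j=0: stock 118.3200 → up 124.2360 (V=12.3540), down 102.9384 (V=33.6516). Price 15.5918; hedge Δ=-1.0000, bond B=133.9118.
  t=1,j=1: stock 142.8000 → up 149.9400 (V=0.0000), down 124.2360 (V=12.3540). Price 2.0186; hedge Δ=-0.4806, bond B=70.6520.
  t=0,j=0: stock 136.0000 → up 142.8000 (V=2.0186), down 118.3200 (V=15.5918). Price 4.1969; hedge Δ=-0.5545, bond B=79.6032.
Root portfolio cost Δ·136+B reproduces V0=4.1969.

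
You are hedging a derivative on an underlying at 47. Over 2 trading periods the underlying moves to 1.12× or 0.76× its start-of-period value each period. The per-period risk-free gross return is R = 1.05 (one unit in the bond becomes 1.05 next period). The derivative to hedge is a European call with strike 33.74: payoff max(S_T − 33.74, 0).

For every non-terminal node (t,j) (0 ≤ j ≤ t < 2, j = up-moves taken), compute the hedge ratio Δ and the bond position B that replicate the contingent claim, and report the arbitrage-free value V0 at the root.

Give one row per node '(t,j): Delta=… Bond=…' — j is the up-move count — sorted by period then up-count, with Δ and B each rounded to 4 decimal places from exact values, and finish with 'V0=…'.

Under the risk-neutral measure, an up-move has probability p* = (R−d)/(u−d) = 0.8056 and values discount at R = 1.05.
At expiry t=2: V(2,0)=0.0000, V(2,1)=6.2664, V(2,2)=25.2168
  t=1,j=0: stock 35.7200 → up 40.0064 (V=6.2664), down 27.1472 (V=0.0000). Price 4.8076; hedge Δ=0.4873, bond B=-12.5991.
  t=1,j=1: stock 52.6400 → up 58.9568 (V=25.2168), down 40.0064 (V=6.2664). Price 20.5067; hedge Δ=1.0000, bond B=-32.1333.
  t=0,j=0: stock 47.0000 → up 52.6400 (V=20.5067), down 35.7200 (V=4.8076). Price 16.6229; hedge Δ=0.9278, bond B=-26.9857.
Self-financing check: at every node Δ·S+B equals the discounted successor values.

(0,0): Delta=0.9278 Bond=-26.9857
(1,0): Delta=0.4873 Bond=-12.5991
(1,1): Delta=1.0000 Bond=-32.1333
V0=16.6229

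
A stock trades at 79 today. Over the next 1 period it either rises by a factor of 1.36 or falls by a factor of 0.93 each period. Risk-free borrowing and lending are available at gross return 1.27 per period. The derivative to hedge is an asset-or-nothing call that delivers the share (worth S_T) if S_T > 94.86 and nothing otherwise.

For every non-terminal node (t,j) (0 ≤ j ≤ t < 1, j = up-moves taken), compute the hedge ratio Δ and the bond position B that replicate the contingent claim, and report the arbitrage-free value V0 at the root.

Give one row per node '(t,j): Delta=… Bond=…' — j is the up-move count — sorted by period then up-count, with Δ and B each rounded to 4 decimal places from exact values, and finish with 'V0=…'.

Under the risk-neutral measure, an up-move has probability p* = (R−d)/(u−d) = 0.7907 and values discount at R = 1.27.
At expiry t=1: V(1,0)=0.0000, V(1,1)=107.4400
  t=0,j=0: stock 79.0000 → up 107.4400 (V=107.4400), down 73.4700 (V=0.0000). Price 66.8918; hedge Δ=3.1628, bond B=-182.9687.
Root portfolio cost Δ·79+B reproduces V0=66.8918.

(0,0): Delta=3.1628 Bond=-182.9687
V0=66.8918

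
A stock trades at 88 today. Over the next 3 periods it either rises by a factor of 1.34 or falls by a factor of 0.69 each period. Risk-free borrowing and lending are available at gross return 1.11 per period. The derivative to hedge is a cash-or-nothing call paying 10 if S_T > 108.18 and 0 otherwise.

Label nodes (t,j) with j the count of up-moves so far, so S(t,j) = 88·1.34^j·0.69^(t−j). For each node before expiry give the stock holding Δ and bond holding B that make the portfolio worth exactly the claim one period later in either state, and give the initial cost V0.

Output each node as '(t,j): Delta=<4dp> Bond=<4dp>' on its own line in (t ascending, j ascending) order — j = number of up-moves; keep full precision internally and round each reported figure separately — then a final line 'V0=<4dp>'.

(0,0): Delta=0.0649 Bond=-0.4965
(1,0): Delta=0.1475 Bond=-5.5671
(1,1): Delta=0.0416 Bond=2.1957
(2,0): Delta=0.0000 Bond=0.0000
(2,1): Delta=0.1891 Bond=-9.5634
(2,2): Delta=0.0000 Bond=9.0090
V0=5.2133

Since d<R<u, set p* = (R−d)/(u−d) = 0.6462; price each node as the discounted p*-expectation of its children.
Terminal payoffs: V(3,0)=0.0000, V(3,1)=0.0000, V(3,2)=10.0000, V(3,3)=10.0000
Node (2,0) S=41.8968: V=(p*·0.0000+(1−p*)·0.0000)/1.11=0.0000; Δ=(0.0000−0.0000)/(56.1417−28.9088)=0.0000; B=V−Δ·S=0.0000
Node (2,1) S=81.3648: V=(p*·10.0000+(1−p*)·0.0000)/1.11=5.8212; Δ=(10.0000−0.0000)/(109.0288−56.1417)=0.1891; B=V−Δ·S=-9.5634
Node (2,2) S=158.0128: V=(p*·10.0000+(1−p*)·10.0000)/1.11=9.0090; Δ=(10.0000−10.0000)/(211.7372−109.0288)=0.0000; B=V−Δ·S=9.0090
Node (1,0) S=60.7200: V=(p*·5.8212+(1−p*)·0.0000)/1.11=3.3886; Δ=(5.8212−0.0000)/(81.3648−41.8968)=0.1475; B=V−Δ·S=-5.5671
Node (1,1) S=117.9200: V=(p*·9.0090+(1−p*)·5.8212)/1.11=7.1000; Δ=(9.0090−5.8212)/(158.0128−81.3648)=0.0416; B=V−Δ·S=2.1957
Node (0,0) S=88.0000: V=(p*·7.1000+(1−p*)·3.3886)/1.11=5.2133; Δ=(7.1000−3.3886)/(117.9200−60.7200)=0.0649; B=V−Δ·S=-0.4965
Self-financing check: at every node Δ·S+B equals the discounted successor values.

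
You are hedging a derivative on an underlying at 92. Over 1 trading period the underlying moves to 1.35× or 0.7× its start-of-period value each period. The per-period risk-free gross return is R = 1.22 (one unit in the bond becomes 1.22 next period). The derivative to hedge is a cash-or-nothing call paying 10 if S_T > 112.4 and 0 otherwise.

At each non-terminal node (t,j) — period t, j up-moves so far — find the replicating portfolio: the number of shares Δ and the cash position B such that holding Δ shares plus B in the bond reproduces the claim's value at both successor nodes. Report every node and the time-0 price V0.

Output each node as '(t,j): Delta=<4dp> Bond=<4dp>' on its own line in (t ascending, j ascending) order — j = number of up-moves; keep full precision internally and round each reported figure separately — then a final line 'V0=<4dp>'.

The replicating-portfolio and risk-neutral prices coincide; use p* = (1.22−0.7)/(1.35−0.7) = 0.8000 for the latter.
Terminal values V(1,·): V(1,0)=0.0000, V(1,1)=10.0000
(0,0): S=92.0000. Δ = (V_up−V_dn)/(S_up−S_dn) = (10.0000−0.0000)/(124.2000−64.4000) = 0.1672. V = [p*·10.0000 + (1−p*)·0.0000]/1.22 = 6.5574. B = V − Δ·S = -8.8272.
The time-0 hedge costs 6.5574, which is the no-arbitrage price.

(0,0): Delta=0.1672 Bond=-8.8272
V0=6.5574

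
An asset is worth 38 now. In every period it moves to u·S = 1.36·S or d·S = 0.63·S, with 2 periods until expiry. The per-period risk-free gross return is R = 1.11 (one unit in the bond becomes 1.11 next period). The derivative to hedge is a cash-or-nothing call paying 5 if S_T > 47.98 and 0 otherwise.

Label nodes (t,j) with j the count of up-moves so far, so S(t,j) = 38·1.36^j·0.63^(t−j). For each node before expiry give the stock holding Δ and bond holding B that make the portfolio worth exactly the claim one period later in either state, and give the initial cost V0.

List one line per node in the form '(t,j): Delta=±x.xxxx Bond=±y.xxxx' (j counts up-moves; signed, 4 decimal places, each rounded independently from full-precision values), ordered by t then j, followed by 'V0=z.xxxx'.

(0,0): Delta=0.1068 Bond=-2.3028
(1,0): Delta=0.0000 Bond=0.0000
(1,1): Delta=0.1325 Bond=-3.8874
V0=1.7545

Risk-neutral probability p* = (R−d)/(u−d) = (1.11−0.63)/(1.36−0.63) = 0.6575.
Terminal values V(2,·): V(2,0)=0.0000, V(2,1)=0.0000, V(2,2)=5.0000
  t=1,j=0: stock 23.9400 → up 32.5584 (V=0.0000), down 15.0822 (V=0.0000). Price 0.0000; hedge Δ=0.0000, bond B=0.0000.
  t=1,j=1: stock 51.6800 → up 70.2848 (V=5.0000), down 32.5584 (V=0.0000). Price 2.9619; hedge Δ=0.1325, bond B=-3.8874.
  t=0,j=0: stock 38.0000 → up 51.6800 (V=2.9619), down 23.9400 (V=0.0000). Price 1.7545; hedge Δ=0.1068, bond B=-2.3028.
Self-financing check: at every node Δ·S+B equals the discounted successor values.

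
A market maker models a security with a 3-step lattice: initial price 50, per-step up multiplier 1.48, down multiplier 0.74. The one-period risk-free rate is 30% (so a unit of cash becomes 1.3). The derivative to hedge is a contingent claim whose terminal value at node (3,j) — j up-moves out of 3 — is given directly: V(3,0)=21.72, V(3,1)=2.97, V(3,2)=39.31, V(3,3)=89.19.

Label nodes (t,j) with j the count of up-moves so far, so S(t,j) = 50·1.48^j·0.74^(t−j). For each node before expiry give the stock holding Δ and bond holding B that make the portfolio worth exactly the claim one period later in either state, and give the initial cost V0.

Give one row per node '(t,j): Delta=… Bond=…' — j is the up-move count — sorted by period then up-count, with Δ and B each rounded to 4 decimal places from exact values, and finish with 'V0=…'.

The replicating-portfolio and risk-neutral prices coincide; use p* = (1.3−0.74)/(1.48−0.74) = 0.7568 for the latter.
Terminal values V(3,·): V(3,0)=21.7200, V(3,1)=2.9700, V(3,2)=39.3100, V(3,3)=89.1900
Node (2,0) S=27.3800: V=(p*·2.9700+(1−p*)·21.7200)/1.3=5.7929; Δ=(2.9700−21.7200)/(40.5224−20.2612)=-0.9254; B=V−Δ·S=31.1308
Node (2,1) S=54.7600: V=(p*·39.3100+(1−p*)·2.9700)/1.3=23.4389; Δ=(39.3100−2.9700)/(81.0448−40.5224)=0.8968; B=V−Δ·S=-25.6692
Node (2,2) S=109.5200: V=(p*·89.1900+(1−p*)·39.3100)/1.3=59.2746; Δ=(89.1900−39.3100)/(162.0896−81.0448)=0.6155; B=V−Δ·S=-8.1308
Node (1,0) S=37.0000: V=(p*·23.4389+(1−p*)·5.7929)/1.3=14.7282; Δ=(23.4389−5.7929)/(54.7600−27.3800)=0.6445; B=V−Δ·S=-9.1177
Node (1,1) S=74.0000: V=(p*·59.2746+(1−p*)·23.4389)/1.3=38.8906; Δ=(59.2746−23.4389)/(109.5200−54.7600)=0.6544; B=V−Δ·S=-9.5361
Node (0,0) S=50.0000: V=(p*·38.8906+(1−p*)·14.7282)/1.3=25.3948; Δ=(38.8906−14.7282)/(74.0000−37.0000)=0.6530; B=V−Δ·S=-7.2572
Root portfolio cost Δ·50+B reproduces V0=25.3948.

(0,0): Delta=0.6530 Bond=-7.2572
(1,0): Delta=0.6445 Bond=-9.1177
(1,1): Delta=0.6544 Bond=-9.5361
(2,0): Delta=-0.9254 Bond=31.1308
(2,1): Delta=0.8968 Bond=-25.6692
(2,2): Delta=0.6155 Bond=-8.1308
V0=25.3948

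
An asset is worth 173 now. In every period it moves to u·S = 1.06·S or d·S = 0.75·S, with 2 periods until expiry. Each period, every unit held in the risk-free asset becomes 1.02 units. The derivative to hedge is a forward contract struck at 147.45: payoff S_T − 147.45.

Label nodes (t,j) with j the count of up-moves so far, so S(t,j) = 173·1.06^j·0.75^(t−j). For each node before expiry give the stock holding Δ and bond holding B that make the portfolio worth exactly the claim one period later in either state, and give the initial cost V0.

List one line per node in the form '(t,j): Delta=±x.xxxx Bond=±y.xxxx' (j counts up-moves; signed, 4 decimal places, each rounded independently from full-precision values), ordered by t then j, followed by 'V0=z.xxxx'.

(0,0): Delta=1.0000 Bond=-141.7243
(1,0): Delta=1.0000 Bond=-144.5588
(1,1): Delta=1.0000 Bond=-144.5588
V0=31.2757

Since d<R<u, set p* = (R−d)/(u−d) = 0.8710; price each node as the discounted p*-expectation of its children.
At expiry t=2: V(2,0)=-50.1375, V(2,1)=-9.9150, V(2,2)=46.9328
Node (1,0) S=129.7500: V=(p*·-9.9150+(1−p*)·-50.1375)/1.02=-14.8088; Δ=(-9.9150−-50.1375)/(137.5350−97.3125)=1.0000; B=V−Δ·S=-144.5588
Node (1,1) S=183.3800: V=(p*·46.9328+(1−p*)·-9.9150)/1.02=38.8212; Δ=(46.9328−-9.9150)/(194.3828−137.5350)=1.0000; B=V−Δ·S=-144.5588
Node (0,0) S=173.0000: V=(p*·38.8212+(1−p*)·-14.8088)/1.02=31.2757; Δ=(38.8212−-14.8088)/(183.3800−129.7500)=1.0000; B=V−Δ·S=-141.7243
Root portfolio cost Δ·173+B reproduces V0=31.2757.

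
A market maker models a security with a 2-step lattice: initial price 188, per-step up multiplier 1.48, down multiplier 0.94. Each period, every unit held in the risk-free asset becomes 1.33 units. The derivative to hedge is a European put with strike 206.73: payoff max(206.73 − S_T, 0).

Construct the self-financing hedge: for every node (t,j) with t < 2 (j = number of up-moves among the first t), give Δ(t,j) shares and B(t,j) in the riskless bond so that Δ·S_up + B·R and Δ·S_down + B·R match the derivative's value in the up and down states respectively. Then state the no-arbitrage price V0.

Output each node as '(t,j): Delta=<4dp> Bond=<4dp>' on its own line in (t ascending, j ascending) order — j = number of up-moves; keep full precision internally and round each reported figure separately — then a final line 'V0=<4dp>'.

(0,0): Delta=-0.0836 Bond=17.4795
(1,0): Delta=-0.4256 Bond=83.6919
(1,1): Delta=0.0000 Bond=0.0000
V0=1.7716

No-arbitrage ⇒ martingale measure with p* = (R−d)/(u−d) = 0.7222.
Terminal values V(2,·): V(2,0)=40.6132, V(2,1)=0.0000, V(2,2)=0.0000
  t=1,j=0: stock 176.7200 → up 261.5456 (V=0.0000), down 166.1168 (V=40.6132). Price 8.4823; hedge Δ=-0.4256, bond B=83.6919.
  t=1,j=1: stock 278.2400 → up 411.7952 (V=0.0000), down 261.5456 (V=0.0000). Price 0.0000; hedge Δ=0.0000, bond B=0.0000.
  t=0,j=0: stock 188.0000 → up 278.2400 (V=0.0000), down 176.7200 (V=8.4823). Price 1.7716; hedge Δ=-0.0836, bond B=17.4795.
Self-financing check: at every node Δ·S+B equals the discounted successor values.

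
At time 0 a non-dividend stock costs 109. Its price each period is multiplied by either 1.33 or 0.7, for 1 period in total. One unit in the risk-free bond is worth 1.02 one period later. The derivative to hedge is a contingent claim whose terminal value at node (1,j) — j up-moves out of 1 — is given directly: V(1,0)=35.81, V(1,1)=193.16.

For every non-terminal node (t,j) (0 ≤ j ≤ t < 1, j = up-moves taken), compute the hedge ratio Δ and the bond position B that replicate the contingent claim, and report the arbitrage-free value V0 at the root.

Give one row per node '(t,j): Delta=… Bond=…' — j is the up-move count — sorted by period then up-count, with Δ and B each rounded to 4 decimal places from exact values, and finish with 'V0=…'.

(0,0): Delta=2.2914 Bond=-136.2974
V0=113.4645

The replicating-portfolio and risk-neutral prices coincide; use p* = (1.02−0.7)/(1.33−0.7) = 0.5079 for the latter.
Payoff layer (t=1): V(1,0)=35.8100, V(1,1)=193.1600
  t=0,j=0: stock 109.0000 → up 144.9700 (V=193.1600), down 76.3000 (V=35.8100). Price 113.4645; hedge Δ=2.2914, bond B=-136.2974.
The time-0 hedge costs 113.4645, which is the no-arbitrage price.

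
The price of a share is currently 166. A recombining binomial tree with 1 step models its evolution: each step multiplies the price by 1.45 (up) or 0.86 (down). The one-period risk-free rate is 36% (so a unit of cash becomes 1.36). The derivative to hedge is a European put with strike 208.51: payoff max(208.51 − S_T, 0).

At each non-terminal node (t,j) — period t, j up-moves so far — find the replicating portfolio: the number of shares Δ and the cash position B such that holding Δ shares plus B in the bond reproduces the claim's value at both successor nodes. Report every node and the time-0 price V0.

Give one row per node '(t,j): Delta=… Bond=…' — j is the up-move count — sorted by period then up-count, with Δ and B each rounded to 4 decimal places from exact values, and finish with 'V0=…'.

The replicating-portfolio and risk-neutral prices coincide; use p* = (1.36−0.86)/(1.45−0.86) = 0.8475 for the latter.
At expiry t=1: V(1,0)=65.7500, V(1,1)=0.0000
(0,0): S=166.0000. Δ = (V_up−V_dn)/(S_up−S_dn) = (0.0000−65.7500)/(240.7000−142.7600) = -0.6713. V = [p*·0.0000 + (1−p*)·65.7500]/1.36 = 7.3748. B = V − Δ·S = 118.8154.
Each (Δ,B) replicates both successor values, so the strategy is self-financing and V0 is arbitrage-free.

(0,0): Delta=-0.6713 Bond=118.8154
V0=7.3748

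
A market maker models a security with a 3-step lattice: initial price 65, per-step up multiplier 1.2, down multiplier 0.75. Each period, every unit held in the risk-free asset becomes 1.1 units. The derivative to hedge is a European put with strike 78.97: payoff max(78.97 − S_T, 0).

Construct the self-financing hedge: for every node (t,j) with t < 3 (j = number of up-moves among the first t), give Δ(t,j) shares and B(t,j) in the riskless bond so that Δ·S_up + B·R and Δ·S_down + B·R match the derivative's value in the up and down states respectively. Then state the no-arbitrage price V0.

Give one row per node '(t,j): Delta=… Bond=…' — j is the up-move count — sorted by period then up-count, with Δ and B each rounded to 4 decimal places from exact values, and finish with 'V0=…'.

Since d<R<u, set p* = (R−d)/(u−d) = 0.7778; price each node as the discounted p*-expectation of its children.
Terminal values V(3,·): V(3,0)=51.5481, V(3,1)=35.0950, V(3,2)=8.7700, V(3,3)=0.0000
Node (2,0) S=36.5625: V=(p*·35.0950+(1−p*)·51.5481)/1.1=35.2284; Δ=(35.0950−51.5481)/(43.8750−27.4219)=-1.0000; B=V−Δ·S=71.7909
Node (2,1) S=58.5000: V=(p*·8.7700+(1−p*)·35.0950)/1.1=13.2909; Δ=(8.7700−35.0950)/(70.2000−43.8750)=-1.0000; B=V−Δ·S=71.7909
Node (2,2) S=93.6000: V=(p*·0.0000+(1−p*)·8.7700)/1.1=1.7717; Δ=(0.0000−8.7700)/(112.3200−70.2000)=-0.2082; B=V−Δ·S=21.2606
Node (1,0) S=48.7500: V=(p*·13.2909+(1−p*)·35.2284)/1.1=16.5145; Δ=(13.2909−35.2284)/(58.5000−36.5625)=-1.0000; B=V−Δ·S=65.2645
Node (1,1) S=78.0000: V=(p*·1.7717+(1−p*)·13.2909)/1.1=3.9378; Δ=(1.7717−13.2909)/(93.6000−58.5000)=-0.3282; B=V−Δ·S=29.5360
Node (0,0) S=65.0000: V=(p*·3.9378+(1−p*)·16.5145)/1.1=6.1205; Δ=(3.9378−16.5145)/(78.0000−48.7500)=-0.4300; B=V−Δ·S=34.0688
The time-0 hedge costs 6.1205, which is the no-arbitrage price.

(0,0): Delta=-0.4300 Bond=34.0688
(1,0): Delta=-1.0000 Bond=65.2645
(1,1): Delta=-0.3282 Bond=29.5360
(2,0): Delta=-1.0000 Bond=71.7909
(2,1): Delta=-1.0000 Bond=71.7909
(2,2): Delta=-0.2082 Bond=21.2606
V0=6.1205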